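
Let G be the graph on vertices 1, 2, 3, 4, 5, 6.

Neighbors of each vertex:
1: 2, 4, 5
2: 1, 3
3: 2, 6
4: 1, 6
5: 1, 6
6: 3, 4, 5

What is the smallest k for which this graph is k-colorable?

The cycle 3-6-5-1-2-3 has odd length 5, so it cannot be 2-colored; at least 3 colors are needed.
3 colors suffice: 1=red, 2=green, 3=blue, 4=blue, 5=blue, 6=red. No two adjacent vertices share a color.

3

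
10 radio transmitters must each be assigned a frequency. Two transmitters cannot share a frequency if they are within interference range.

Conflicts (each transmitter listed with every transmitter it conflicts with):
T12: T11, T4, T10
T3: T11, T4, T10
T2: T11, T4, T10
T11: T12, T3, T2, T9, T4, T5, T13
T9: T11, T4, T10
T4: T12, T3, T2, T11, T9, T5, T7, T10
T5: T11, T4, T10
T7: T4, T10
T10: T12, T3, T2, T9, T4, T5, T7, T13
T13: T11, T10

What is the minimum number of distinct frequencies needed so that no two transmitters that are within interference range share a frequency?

3

T2, T4, T10 pairwise conflict, so at least 3 frequencies are needed.
3 frequencies suffice: T12=3, T3=3, T2=3, T11=1, T9=3, T4=2, T5=3, T7=3, T10=1, T13=2. Every pair that conflicts lands in different frequencies.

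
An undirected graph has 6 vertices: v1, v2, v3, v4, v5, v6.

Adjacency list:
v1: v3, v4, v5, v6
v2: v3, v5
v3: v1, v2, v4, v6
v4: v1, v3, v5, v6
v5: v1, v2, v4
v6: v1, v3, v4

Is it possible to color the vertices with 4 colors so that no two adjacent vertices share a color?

The chromatic number is 4. v1, v3, v4, v6 are mutually adjacent (a clique of size 4), so at least 4 colors are needed.
4 colors suffice: color 1 → {v1, v2}; color 2 → {v4}; color 3 → {v3, v5}; color 4 → {v6}.
That is already a proper 4-coloring.

Yes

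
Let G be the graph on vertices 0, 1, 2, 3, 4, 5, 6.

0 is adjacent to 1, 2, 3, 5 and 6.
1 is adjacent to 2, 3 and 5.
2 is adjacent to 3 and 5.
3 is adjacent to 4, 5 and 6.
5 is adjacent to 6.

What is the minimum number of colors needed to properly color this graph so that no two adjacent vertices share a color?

5

0, 1, 2, 3, 5 are pairwise adjacent (a clique of size 5), so at least 5 colors are needed.
5 colors suffice: color a → {3}; color b → {0, 4}; color c → {5}; color d → {1, 6}; color e → {2}. Each edge has distinct colors on its endpoints.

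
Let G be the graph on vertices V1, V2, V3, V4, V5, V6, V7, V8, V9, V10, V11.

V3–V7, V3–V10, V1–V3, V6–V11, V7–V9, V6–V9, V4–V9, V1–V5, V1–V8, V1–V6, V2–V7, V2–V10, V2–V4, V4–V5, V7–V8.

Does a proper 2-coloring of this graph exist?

The cycle V5-V4-V9-V6-V1-V5 has odd length 5, so it cannot be 2-colored; at least 3 colors are needed.
So 2 colors are not enough.

No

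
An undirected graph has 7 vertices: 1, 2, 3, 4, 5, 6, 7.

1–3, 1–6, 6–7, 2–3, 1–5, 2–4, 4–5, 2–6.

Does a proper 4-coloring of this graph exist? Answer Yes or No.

The chromatic number is 3. The cycle 4-2-3-1-5-4 has odd length 5, so it cannot be 2-colored; at least 3 colors are needed.
3 colors suffice: color red → {1, 2, 7}; color blue → {3, 4, 6}; color green → {5}.
Since 4 ≥ 3, a proper 4-coloring certainly exists.

Yes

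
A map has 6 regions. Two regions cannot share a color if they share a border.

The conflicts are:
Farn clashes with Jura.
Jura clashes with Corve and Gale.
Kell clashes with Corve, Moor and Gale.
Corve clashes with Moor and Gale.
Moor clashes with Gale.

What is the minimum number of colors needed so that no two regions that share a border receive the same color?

4

Kell, Corve, Moor, Gale are mutually in conflict, so at least 4 colors are needed.
4 colors suffice: color 1 → {Farn, Corve}; color 2 → {Gale}; color 3 → {Jura, Moor}; color 4 → {Kell}. Every pair that conflicts lands in different colors.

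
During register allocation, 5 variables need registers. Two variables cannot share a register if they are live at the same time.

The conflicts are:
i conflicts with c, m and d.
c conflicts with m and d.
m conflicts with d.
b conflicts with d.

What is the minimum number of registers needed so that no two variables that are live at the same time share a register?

4

i, c, m, d all conflict with each other, so at least 4 registers are needed.
4 registers suffice: register 1 → {d}; register 2 → {m, b}; register 3 → {i}; register 4 → {c}. Every pair that conflicts lands in different registers.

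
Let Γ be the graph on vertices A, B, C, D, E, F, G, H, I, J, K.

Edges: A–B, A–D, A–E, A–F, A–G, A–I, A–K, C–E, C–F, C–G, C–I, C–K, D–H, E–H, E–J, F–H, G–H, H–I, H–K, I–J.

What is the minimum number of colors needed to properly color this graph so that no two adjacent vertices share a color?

E and H are adjacent, so at least 2 colors are needed.
2 colors suffice: color 1 → {A, C, H, J}; color 2 → {B, D, E, F, G, I, K}. Every edge joins two different colors.

2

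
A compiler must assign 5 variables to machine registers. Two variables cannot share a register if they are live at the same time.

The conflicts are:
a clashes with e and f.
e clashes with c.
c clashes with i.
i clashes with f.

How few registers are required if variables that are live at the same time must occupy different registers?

The cycle a-e-c-i-f-a has odd length 5, so it cannot be 2-colored; at least 3 registers are needed.
Using 3 registers: a=1, e=2, c=1, i=3, f=2. Each listed conflict is separated.

3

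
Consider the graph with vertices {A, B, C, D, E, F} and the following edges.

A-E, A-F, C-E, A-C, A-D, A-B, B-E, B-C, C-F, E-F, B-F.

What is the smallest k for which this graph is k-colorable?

A, B, C, E, F are mutually adjacent (a clique of size 5), so at least 5 colors are needed.
5 colors suffice: color 1 → {A}; color 2 → {D, E}; color 3 → {F}; color 4 → {B}; color 5 → {C}. No two adjacent vertices share a color.

5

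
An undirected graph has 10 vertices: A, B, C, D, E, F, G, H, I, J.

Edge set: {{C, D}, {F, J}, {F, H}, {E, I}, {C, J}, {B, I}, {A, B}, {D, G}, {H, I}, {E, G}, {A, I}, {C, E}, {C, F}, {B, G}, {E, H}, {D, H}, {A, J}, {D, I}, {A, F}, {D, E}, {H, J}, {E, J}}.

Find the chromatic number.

4

D, E, H, I form a clique, so at least 4 colors are needed.
A valid assignment using 4 colors: A=3, B=1, C=4, D=3, E=1, F=1, G=2, H=4, I=2, J=2. Every edge joins two different colors.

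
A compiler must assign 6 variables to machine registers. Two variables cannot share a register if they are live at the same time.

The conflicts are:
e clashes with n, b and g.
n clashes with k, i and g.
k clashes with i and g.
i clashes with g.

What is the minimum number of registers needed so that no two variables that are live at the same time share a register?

4

n, k, i, g pairwise conflict, so at least 4 registers are needed.
A valid assignment using 4 registers: e=3, n=1, k=4, i=3, b=1, g=2. Every pair that conflicts lands in different registers.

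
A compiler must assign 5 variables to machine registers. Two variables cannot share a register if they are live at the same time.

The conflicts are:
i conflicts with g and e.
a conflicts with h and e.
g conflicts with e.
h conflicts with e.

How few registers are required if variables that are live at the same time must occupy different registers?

a, h, e all conflict with each other, so at least 3 registers are needed.
Using 3 registers: i=3, a=3, g=2, h=2, e=1. No two conflicting variables share a register.

3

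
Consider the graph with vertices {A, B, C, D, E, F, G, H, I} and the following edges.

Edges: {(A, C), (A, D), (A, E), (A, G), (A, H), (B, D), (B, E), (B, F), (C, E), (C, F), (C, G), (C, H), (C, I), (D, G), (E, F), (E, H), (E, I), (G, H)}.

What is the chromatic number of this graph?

A, C, G, H are mutually adjacent (a clique of size 4), so at least 4 colors are needed.
4 colors suffice: color 1 → {C, D}; color 2 → {E, G}; color 3 → {A, F, I}; color 4 → {B, H}. Each edge has distinct colors on its endpoints.

4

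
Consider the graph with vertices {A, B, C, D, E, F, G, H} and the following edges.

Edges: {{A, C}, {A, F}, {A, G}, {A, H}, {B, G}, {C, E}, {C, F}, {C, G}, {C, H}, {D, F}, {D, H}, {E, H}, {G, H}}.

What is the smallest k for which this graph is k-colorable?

4

A, C, G, H form a clique, so at least 4 colors are needed.
4 colors suffice: color 1 → {B, C, D}; color 2 → {F, H}; color 3 → {A, E}; color 4 → {G}. Every edge joins two different colors.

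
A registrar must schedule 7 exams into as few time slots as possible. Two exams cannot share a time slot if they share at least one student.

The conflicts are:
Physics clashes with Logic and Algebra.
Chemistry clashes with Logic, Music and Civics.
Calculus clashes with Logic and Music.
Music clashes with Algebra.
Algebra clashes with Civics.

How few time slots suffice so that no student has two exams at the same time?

The cycle Calculus-Logic-Physics-Algebra-Music-Calculus has odd length 5, so it cannot be 2-colored; at least 3 time slots are needed.
3 time slots suffice: time slot 1 → {Logic, Music, Civics}; time slot 2 → {Chemistry, Calculus, Algebra}; time slot 3 → {Physics}. No two conflicting exams share a time slot.

3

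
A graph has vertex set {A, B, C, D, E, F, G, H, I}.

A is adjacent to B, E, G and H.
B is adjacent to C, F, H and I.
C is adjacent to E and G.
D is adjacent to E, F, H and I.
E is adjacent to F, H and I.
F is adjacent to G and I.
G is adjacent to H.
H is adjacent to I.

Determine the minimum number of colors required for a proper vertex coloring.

4

D, E, F, I form a clique, so at least 4 colors are needed.
4 colors suffice: A=3, B=2, C=1, D=4, E=2, F=1, G=2, H=1, I=3. Every edge joins two different colors.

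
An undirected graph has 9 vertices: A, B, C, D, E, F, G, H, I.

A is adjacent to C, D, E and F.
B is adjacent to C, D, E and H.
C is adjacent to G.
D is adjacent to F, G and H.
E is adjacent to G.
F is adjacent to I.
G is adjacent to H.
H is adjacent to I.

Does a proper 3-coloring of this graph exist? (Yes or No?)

The chromatic number is 3. B, D, H are mutually adjacent, so at least 3 colors are needed.
3 colors suffice: color 1 → {C, D, E, I}; color 2 → {A, B, G}; color 3 → {F, H}.
That is already a proper 3-coloring.

Yes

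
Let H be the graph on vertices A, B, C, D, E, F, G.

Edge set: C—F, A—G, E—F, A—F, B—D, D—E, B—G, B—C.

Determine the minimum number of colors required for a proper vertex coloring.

3

The cycle G-B-C-F-A-G has odd length 5, so it cannot be 2-colored; at least 3 colors are needed.
One proper 3-coloring: A=green, B=red, C=blue, D=green, E=blue, F=red, G=blue. Each edge has distinct colors on its endpoints.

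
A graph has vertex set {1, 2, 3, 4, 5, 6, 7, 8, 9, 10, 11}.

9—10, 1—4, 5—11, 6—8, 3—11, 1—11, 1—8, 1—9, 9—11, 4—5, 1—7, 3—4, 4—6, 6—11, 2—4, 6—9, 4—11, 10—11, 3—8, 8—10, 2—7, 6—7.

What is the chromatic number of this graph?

4, 5, 11 are pairwise adjacent, so at least 3 colors are needed.
3 colors suffice: 1=c, 2=c, 3=c, 4=b, 5=c, 6=c, 7=a, 8=a, 9=b, 10=c, 11=a. Each edge has distinct colors on its endpoints.

3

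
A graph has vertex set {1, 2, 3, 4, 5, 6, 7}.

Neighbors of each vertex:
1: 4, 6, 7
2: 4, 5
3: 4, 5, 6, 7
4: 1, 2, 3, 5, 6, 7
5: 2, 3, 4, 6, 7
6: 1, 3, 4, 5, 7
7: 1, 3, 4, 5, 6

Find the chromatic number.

3, 4, 5, 6, 7 are mutually adjacent (a clique of size 5), so at least 5 colors are needed.
One proper 5-coloring: 1=yellow, 2=blue, 3=purple, 4=red, 5=yellow, 6=blue, 7=green. No two adjacent vertices share a color.

5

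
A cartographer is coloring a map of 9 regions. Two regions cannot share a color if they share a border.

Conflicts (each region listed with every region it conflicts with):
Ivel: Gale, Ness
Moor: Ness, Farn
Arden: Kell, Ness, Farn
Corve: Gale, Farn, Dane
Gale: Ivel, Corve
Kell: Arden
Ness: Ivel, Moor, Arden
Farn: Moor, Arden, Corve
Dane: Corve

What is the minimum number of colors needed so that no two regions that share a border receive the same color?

2

Corve and Farn conflict, so at least 2 colors are needed.
2 colors suffice: Ivel=1, Moor=1, Arden=1, Corve=1, Gale=2, Kell=2, Ness=2, Farn=2, Dane=2. Each listed conflict is separated.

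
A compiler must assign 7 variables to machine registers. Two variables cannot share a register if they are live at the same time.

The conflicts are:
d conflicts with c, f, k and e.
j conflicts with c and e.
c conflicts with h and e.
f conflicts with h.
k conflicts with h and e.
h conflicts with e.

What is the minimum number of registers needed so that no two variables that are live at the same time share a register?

3

j, c, e pairwise conflict, so at least 3 registers are needed.
Using 3 registers: d=3, j=3, c=2, f=1, k=2, h=3, e=1. No two conflicting variables share a register.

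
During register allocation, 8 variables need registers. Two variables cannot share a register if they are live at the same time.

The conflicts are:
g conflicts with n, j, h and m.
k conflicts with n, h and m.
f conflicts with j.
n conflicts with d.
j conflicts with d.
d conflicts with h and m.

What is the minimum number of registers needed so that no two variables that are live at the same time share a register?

2

k and n conflict, so at least 2 registers are needed.
2 registers suffice: g=1, k=1, f=1, n=2, j=2, d=1, h=2, m=2. Each listed conflict is separated.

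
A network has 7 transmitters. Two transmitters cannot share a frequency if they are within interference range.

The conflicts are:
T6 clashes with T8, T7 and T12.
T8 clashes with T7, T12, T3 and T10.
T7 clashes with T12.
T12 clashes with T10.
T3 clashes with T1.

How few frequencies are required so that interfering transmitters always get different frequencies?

4

T6, T8, T7, T12 are mutually in conflict, so at least 4 frequencies are needed.
A valid assignment using 4 frequencies: T6=4, T8=1, T7=3, T12=2, T3=2, T10=3, T1=1. Every pair that conflicts lands in different frequencies.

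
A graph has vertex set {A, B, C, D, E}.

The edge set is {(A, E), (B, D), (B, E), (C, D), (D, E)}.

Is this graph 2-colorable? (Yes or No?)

B, D, E are pairwise adjacent, so at least 3 colors are needed.
So 2 colors are not enough.

No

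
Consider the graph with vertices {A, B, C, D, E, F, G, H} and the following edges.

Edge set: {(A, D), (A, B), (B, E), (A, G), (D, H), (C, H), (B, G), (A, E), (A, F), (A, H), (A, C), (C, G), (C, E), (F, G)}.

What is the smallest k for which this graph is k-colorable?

A, C, G form a triangle, so at least 3 colors are needed.
3 colors suffice: color 1 → {A}; color 2 → {E, G, H}; color 3 → {B, C, D, F}. Every edge joins two different colors.

3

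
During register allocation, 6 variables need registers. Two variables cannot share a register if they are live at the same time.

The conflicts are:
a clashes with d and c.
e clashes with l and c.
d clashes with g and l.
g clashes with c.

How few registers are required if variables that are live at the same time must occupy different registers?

The cycle e-c-a-d-l-e has odd length 5, so it cannot be 2-colored; at least 3 registers are needed.
3 registers suffice: a=2, e=3, d=1, g=2, l=2, c=1. Every pair that conflicts lands in different registers.

3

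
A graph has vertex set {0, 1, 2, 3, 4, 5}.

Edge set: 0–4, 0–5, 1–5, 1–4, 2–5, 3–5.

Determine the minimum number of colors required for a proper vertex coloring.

2

2 and 5 are adjacent, so at least 2 colors are needed.
2 colors suffice: color red → {4, 5}; color blue → {0, 1, 2, 3}. Each edge has distinct colors on its endpoints.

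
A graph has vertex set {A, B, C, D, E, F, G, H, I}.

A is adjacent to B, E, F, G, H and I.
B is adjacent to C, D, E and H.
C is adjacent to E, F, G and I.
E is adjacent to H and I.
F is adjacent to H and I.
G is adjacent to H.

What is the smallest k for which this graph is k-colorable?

A, B, E, H form a clique, so at least 4 colors are needed.
One proper 4-coloring: A=1, B=2, C=1, D=1, E=3, F=3, G=2, H=4, I=2. No two adjacent vertices share a color.

4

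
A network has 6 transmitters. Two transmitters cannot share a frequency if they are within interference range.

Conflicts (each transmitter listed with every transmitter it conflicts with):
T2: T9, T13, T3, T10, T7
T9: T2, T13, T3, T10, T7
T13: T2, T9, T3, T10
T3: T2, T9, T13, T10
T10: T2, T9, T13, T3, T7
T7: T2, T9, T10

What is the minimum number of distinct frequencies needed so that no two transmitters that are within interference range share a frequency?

T2, T9, T13, T3, T10 all conflict with each other, so at least 5 frequencies are needed.
5 frequencies suffice: T2=1, T9=2, T13=5, T3=4, T10=3, T7=4. Each listed conflict is separated.

5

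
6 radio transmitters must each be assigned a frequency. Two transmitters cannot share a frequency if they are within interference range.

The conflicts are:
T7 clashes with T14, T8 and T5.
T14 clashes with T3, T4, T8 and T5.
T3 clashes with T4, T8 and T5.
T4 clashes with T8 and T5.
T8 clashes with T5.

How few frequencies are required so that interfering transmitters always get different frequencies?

T14, T3, T4, T8, T5 are mutually in conflict, so at least 5 frequencies are needed.
5 frequencies suffice: frequency 1 → {T14}; frequency 2 → {T5}; frequency 3 → {T8}; frequency 4 → {T7, T3}; frequency 5 → {T4}. No two conflicting transmitters share a frequency.

5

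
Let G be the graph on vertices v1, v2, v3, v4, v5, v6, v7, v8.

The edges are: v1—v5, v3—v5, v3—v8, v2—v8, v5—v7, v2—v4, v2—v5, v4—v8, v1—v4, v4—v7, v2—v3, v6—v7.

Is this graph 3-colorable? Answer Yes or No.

The chromatic number is 3. v2, v3, v5 are pairwise adjacent, so at least 3 colors are needed.
3 colors suffice: v1=3, v2=3, v3=2, v4=2, v5=1, v6=1, v7=3, v8=1.
That is already a proper 3-coloring.

Yes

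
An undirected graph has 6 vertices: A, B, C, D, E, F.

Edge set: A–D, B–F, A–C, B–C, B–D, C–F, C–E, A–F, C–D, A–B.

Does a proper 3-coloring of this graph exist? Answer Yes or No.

A, B, C, F are pairwise adjacent (a clique of size 4), so at least 4 colors are needed.
So 3 colors are not enough.

No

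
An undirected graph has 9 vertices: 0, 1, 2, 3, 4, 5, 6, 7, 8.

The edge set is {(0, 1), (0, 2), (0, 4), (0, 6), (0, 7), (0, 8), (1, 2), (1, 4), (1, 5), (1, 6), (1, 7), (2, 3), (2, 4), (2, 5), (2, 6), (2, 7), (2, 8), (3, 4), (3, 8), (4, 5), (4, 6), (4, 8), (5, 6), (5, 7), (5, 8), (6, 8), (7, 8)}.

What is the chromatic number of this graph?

5

0, 2, 4, 6, 8 are mutually adjacent (a clique of size 5), so at least 5 colors are needed.
One proper 5-coloring: 0=yellow, 1=blue, 2=red, 3=yellow, 4=green, 5=yellow, 6=purple, 7=green, 8=blue. No two adjacent vertices share a color.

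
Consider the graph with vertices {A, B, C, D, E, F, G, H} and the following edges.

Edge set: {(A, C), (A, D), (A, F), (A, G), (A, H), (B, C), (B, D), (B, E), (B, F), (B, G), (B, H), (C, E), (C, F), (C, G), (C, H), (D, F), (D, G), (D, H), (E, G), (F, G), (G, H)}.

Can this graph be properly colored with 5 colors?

Yes

The chromatic number is 4. B, D, F, G are mutually adjacent (a clique of size 4), so at least 4 colors are needed.
4 colors suffice: color 1 → {G}; color 2 → {A, B}; color 3 → {C, D}; color 4 → {E, F, H}.
Since 5 ≥ 4, a proper 5-coloring certainly exists.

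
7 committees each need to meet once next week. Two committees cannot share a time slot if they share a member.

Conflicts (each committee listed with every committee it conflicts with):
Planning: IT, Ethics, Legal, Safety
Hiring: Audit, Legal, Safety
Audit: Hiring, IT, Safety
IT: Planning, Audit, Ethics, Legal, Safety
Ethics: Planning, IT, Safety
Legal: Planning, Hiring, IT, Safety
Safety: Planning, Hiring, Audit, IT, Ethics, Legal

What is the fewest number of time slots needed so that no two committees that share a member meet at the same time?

4

Planning, IT, Legal, Safety all conflict with each other, so at least 4 time slots are needed.
4 time slots suffice: time slot 1 → {Safety}; time slot 2 → {Hiring, IT}; time slot 3 → {Audit, Ethics, Legal}; time slot 4 → {Planning}. Each listed conflict is separated.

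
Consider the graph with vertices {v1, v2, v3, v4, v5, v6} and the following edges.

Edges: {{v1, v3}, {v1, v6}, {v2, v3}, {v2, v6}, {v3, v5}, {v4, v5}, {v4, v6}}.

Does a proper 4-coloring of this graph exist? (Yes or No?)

The chromatic number is 3. The cycle v1-v6-v4-v5-v3-v1 has odd length 5, so it cannot be 2-colored; at least 3 colors are needed.
3 colors suffice: color red → {v3, v6}; color blue → {v1, v2, v4}; color green → {v5}.
Since 4 ≥ 3, a proper 4-coloring certainly exists.

Yes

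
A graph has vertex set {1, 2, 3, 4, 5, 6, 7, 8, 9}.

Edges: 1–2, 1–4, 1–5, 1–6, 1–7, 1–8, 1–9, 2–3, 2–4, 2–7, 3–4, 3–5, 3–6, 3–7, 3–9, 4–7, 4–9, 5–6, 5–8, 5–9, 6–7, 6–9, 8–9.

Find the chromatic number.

1, 5, 8, 9 form a clique, so at least 4 colors are needed.
A valid assignment using 4 colors: 1=a, 2=d, 3=a, 4=c, 5=d, 6=c, 7=b, 8=c, 9=b. Each edge has distinct colors on its endpoints.

4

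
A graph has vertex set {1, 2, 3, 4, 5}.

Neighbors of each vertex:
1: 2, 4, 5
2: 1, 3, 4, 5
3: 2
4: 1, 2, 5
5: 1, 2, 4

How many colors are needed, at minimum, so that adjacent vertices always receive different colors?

1, 2, 4, 5 are mutually adjacent (a clique of size 4), so at least 4 colors are needed.
4 colors suffice: 1=c, 2=a, 3=b, 4=b, 5=d. Every edge joins two different colors.

4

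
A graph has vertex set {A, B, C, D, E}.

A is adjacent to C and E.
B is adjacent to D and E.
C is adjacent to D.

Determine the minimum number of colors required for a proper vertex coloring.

3

The cycle E-B-D-C-A-E has odd length 5, so it cannot be 2-colored; at least 3 colors are needed.
A valid assignment using 3 colors: A=red, B=blue, C=blue, D=red, E=green. No two adjacent vertices share a color.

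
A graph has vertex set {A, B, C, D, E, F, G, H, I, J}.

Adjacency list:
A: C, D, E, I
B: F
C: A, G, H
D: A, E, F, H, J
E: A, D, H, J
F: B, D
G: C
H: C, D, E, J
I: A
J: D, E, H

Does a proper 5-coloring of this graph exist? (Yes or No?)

Yes

The chromatic number is 4. D, E, H, J form a clique, so at least 4 colors are needed.
One proper 4-coloring: A=2, B=1, C=1, D=1, E=3, F=2, G=2, H=2, I=1, J=4.
Since 5 ≥ 4, a proper 5-coloring certainly exists.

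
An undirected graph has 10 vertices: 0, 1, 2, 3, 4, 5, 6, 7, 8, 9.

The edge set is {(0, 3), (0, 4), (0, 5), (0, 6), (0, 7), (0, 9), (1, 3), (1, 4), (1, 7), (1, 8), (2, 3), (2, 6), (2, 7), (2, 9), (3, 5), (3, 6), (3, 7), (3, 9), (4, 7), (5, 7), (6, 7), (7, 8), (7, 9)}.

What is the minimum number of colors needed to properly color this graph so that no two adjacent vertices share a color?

4

0, 3, 7, 9 are pairwise adjacent (a clique of size 4), so at least 4 colors are needed.
4 colors suffice: color a → {7}; color b → {3, 4, 8}; color c → {0, 1, 2}; color d → {5, 6, 9}. No two adjacent vertices share a color.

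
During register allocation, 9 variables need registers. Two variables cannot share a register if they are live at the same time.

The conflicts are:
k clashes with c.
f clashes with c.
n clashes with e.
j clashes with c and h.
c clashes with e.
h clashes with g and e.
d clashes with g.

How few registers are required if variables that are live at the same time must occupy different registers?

f and c conflict, so at least 2 registers are needed.
2 registers suffice: register 1 → {n, c, h, d}; register 2 → {k, f, j, g, e}. Each listed conflict is separated.

2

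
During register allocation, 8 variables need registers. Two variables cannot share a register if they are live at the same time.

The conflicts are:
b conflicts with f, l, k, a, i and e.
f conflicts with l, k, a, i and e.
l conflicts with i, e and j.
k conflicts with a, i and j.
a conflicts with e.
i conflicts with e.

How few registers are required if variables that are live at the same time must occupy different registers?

b, f, l, i, e all conflict with each other, so at least 5 registers are needed.
5 registers suffice: b=2, f=1, l=4, k=4, a=3, i=3, e=5, j=1. Every pair that conflicts lands in different registers.

5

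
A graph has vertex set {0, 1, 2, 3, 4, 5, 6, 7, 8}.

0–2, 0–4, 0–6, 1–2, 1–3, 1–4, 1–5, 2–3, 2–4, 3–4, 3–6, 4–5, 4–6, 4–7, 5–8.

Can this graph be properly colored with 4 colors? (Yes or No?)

Yes

The chromatic number is 4. 1, 2, 3, 4 are mutually adjacent (a clique of size 4), so at least 4 colors are needed.
4 colors suffice: color red → {4, 8}; color blue → {0, 1, 7}; color green → {3, 5}; color yellow → {2, 6}.
That is already a proper 4-coloring.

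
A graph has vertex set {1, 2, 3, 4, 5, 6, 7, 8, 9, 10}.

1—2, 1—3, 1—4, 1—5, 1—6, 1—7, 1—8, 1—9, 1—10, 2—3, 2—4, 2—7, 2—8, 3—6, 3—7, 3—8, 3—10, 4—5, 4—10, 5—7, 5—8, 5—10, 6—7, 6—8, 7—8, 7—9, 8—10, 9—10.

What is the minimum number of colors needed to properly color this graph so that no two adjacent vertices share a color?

1, 3, 6, 7, 8 are mutually adjacent (a clique of size 5), so at least 5 colors are needed.
5 colors suffice: color red → {1}; color blue → {7, 10}; color green → {4, 8, 9}; color yellow → {3, 5}; color purple → {2, 6}. No two adjacent vertices share a color.

5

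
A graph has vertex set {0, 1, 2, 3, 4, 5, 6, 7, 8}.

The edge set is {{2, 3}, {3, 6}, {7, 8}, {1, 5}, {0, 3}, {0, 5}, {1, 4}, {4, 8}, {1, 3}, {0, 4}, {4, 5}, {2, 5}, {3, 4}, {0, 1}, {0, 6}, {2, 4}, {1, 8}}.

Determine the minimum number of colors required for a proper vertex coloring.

4

0, 1, 4, 5 are pairwise adjacent (a clique of size 4), so at least 4 colors are needed.
4 colors suffice: color red → {4, 6, 7}; color blue → {1, 2}; color green → {0, 8}; color yellow → {3, 5}. Each edge has distinct colors on its endpoints.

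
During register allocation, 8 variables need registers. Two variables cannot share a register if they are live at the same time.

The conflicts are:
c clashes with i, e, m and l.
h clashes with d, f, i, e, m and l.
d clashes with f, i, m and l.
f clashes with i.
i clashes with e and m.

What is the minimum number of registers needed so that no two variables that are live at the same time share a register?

h, d, f, i pairwise conflict, so at least 4 registers are needed.
A valid assignment using 4 registers: c=2, h=2, d=3, f=4, i=1, e=3, m=4, l=1. No two conflicting variables share a register.

4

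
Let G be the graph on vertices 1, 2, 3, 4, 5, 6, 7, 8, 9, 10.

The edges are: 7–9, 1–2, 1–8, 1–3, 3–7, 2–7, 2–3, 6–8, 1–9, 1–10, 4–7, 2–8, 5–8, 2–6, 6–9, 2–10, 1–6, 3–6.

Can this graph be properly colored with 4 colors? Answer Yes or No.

The chromatic number is 4. 1, 2, 3, 6 are pairwise adjacent (a clique of size 4), so at least 4 colors are needed.
4 colors suffice: 1=b, 2=a, 3=d, 4=a, 5=a, 6=c, 7=b, 8=d, 9=a, 10=c.
That is already a proper 4-coloring.

Yes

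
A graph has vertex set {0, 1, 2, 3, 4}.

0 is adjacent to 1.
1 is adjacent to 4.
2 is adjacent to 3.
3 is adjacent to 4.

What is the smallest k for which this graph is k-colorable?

2

3 and 4 are adjacent, so at least 2 colors are needed.
A valid assignment using 2 colors: 0=b, 1=a, 2=b, 3=a, 4=b. Every edge joins two different colors.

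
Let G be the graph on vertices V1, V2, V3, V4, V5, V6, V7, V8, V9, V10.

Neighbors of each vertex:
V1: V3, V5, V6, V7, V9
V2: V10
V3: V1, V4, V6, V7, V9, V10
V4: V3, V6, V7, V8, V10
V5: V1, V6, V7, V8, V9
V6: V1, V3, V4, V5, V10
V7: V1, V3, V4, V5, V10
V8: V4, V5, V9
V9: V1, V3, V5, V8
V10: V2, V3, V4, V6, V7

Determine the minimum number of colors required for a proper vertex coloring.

4

V3, V4, V7, V10 are mutually adjacent (a clique of size 4), so at least 4 colors are needed.
4 colors suffice: color 1 → {V2, V3, V5}; color 2 → {V6, V7, V9}; color 3 → {V1, V8, V10}; color 4 → {V4}. Each edge has distinct colors on its endpoints.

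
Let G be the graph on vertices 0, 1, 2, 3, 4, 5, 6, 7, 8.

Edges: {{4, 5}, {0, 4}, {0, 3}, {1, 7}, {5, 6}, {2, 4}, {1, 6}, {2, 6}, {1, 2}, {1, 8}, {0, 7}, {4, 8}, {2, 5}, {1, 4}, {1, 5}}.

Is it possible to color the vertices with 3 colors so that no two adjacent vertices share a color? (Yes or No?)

No

1, 2, 5, 6 are mutually adjacent (a clique of size 4), so at least 4 colors are needed.
So 3 colors are not enough.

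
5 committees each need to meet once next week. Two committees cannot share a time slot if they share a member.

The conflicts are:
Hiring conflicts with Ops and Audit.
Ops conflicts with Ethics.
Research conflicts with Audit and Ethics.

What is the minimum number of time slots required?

The cycle Hiring-Audit-Research-Ethics-Ops-Hiring has odd length 5, so it cannot be 2-colored; at least 3 time slots are needed.
Using 3 time slots: Hiring=3, Ops=1, Research=1, Audit=2, Ethics=2. Every pair that conflicts lands in different time slots.

3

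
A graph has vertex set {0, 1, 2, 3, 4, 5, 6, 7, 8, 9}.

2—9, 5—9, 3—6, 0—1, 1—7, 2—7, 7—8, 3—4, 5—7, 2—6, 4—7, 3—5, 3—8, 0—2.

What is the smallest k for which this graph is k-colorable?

3

The cycle 2-9-5-3-6-2 has odd length 5, so it cannot be 2-colored; at least 3 colors are needed.
3 colors suffice: color a → {0, 3, 7, 9}; color b → {1, 2, 4, 5, 8}; color c → {6}. Every edge joins two different colors.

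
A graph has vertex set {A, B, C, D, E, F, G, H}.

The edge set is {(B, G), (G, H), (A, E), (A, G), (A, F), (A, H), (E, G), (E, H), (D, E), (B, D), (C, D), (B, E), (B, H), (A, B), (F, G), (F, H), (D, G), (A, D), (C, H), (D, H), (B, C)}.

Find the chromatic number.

6

A, B, D, E, G, H are mutually adjacent (a clique of size 6), so at least 6 colors are needed.
One proper 6-coloring: A=4, B=5, C=2, D=3, E=6, F=3, G=2, H=1. Each edge has distinct colors on its endpoints.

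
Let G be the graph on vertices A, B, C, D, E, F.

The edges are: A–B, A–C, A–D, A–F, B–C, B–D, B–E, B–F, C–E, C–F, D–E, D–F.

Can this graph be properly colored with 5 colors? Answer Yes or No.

The chromatic number is 4. A, B, C, F form a clique, so at least 4 colors are needed.
4 colors suffice: A=yellow, B=red, C=blue, D=blue, E=green, F=green.
Since 5 ≥ 4, a proper 5-coloring certainly exists.

Yes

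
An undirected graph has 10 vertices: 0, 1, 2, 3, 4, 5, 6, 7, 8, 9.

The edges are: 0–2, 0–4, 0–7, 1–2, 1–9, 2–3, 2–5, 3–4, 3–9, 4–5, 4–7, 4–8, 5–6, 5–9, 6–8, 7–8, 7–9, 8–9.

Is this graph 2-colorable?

4, 7, 8 form a triangle, so at least 3 colors are needed.
So 2 colors are not enough.

No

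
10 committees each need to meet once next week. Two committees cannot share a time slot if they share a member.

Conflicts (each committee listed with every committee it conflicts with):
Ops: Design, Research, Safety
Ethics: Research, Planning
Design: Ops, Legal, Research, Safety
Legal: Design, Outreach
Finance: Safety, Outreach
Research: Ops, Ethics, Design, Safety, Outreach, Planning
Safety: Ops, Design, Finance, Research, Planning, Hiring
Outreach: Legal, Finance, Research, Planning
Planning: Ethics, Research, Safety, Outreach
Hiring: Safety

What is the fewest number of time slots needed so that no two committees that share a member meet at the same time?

Ops, Design, Research, Safety all conflict with each other, so at least 4 time slots are needed.
4 time slots suffice: Ops=4, Ethics=2, Design=3, Legal=1, Finance=1, Research=1, Safety=2, Outreach=2, Planning=3, Hiring=1. Each listed conflict is separated.

4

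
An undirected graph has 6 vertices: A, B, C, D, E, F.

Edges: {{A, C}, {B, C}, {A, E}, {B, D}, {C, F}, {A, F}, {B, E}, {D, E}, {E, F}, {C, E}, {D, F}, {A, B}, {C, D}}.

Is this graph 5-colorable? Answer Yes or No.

The chromatic number is 4. A, C, E, F form a clique, so at least 4 colors are needed.
4 colors suffice: color 1 → {E}; color 2 → {C}; color 3 → {A, D}; color 4 → {B, F}.
Since 5 ≥ 4, a proper 5-coloring certainly exists.

Yes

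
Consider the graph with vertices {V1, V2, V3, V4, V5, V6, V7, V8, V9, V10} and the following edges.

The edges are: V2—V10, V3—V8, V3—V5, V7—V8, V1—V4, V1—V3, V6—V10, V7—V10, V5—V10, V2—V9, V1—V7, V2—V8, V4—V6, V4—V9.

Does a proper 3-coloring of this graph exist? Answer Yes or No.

Yes

The chromatic number is 3. The cycle V4-V6-V10-V2-V9-V4 has odd length 5, so it cannot be 2-colored; at least 3 colors are needed.
3 colors suffice: V1=1, V2=2, V3=2, V4=2, V5=3, V6=3, V7=2, V8=1, V9=1, V10=1.
That is already a proper 3-coloring.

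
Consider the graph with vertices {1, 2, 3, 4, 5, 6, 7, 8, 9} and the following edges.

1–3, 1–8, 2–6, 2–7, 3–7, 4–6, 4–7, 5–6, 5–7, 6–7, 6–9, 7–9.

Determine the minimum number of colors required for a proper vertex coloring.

5, 6, 7 are pairwise adjacent, so at least 3 colors are needed.
3 colors suffice: 1=red, 2=green, 3=blue, 4=green, 5=green, 6=blue, 7=red, 8=blue, 9=green. Every edge joins two different colors.

3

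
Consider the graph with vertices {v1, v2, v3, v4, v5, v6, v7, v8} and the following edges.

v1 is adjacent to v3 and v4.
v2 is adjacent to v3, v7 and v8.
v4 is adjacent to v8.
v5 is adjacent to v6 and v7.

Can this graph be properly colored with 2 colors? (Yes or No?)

No

The cycle v1-v4-v8-v2-v3-v1 has odd length 5, so it cannot be 2-colored; at least 3 colors are needed.
So 2 colors are not enough.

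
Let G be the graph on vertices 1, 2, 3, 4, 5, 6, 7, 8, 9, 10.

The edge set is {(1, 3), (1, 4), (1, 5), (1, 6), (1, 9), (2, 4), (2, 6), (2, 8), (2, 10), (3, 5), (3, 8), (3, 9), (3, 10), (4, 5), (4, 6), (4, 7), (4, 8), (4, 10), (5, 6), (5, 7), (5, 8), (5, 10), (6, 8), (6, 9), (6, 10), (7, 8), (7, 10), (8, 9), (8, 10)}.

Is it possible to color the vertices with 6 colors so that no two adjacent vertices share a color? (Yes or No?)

The chromatic number is 5. 2, 4, 6, 8, 10 form a clique, so at least 5 colors are needed.
5 colors suffice: 1=red, 2=purple, 3=blue, 4=yellow, 5=purple, 6=blue, 7=blue, 8=red, 9=green, 10=green.
Since 6 ≥ 5, a proper 6-coloring certainly exists.

Yes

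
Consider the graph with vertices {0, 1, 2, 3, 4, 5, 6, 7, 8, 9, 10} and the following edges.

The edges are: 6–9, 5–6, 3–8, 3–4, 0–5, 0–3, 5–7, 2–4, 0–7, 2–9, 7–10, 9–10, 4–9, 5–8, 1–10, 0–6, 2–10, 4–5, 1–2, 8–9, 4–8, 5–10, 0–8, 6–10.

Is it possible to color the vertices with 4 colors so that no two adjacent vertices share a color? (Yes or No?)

Yes

The chromatic number is 3. 1, 2, 10 are mutually adjacent, so at least 3 colors are needed.
3 colors suffice: color a → {0, 4, 10}; color b → {1, 3, 5, 9}; color c → {2, 6, 7, 8}.
Since 4 ≥ 3, a proper 4-coloring certainly exists.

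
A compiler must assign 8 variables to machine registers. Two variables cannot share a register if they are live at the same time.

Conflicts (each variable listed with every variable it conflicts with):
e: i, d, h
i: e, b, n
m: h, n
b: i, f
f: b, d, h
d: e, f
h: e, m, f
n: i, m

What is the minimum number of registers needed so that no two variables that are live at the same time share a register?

3

The cycle h-f-b-i-e-h has odd length 5, so it cannot be 2-colored; at least 3 registers are needed.
Using 3 registers: e=1, i=2, m=3, b=3, f=1, d=2, h=2, n=1. Every pair that conflicts lands in different registers.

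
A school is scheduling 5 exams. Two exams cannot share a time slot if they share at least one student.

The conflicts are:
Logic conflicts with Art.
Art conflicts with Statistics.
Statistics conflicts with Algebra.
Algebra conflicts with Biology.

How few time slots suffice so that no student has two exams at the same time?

2

Algebra and Biology conflict, so at least 2 time slots are needed.
2 time slots suffice: time slot 1 → {Art, Algebra}; time slot 2 → {Logic, Statistics, Biology}. No two conflicting exams share a time slot.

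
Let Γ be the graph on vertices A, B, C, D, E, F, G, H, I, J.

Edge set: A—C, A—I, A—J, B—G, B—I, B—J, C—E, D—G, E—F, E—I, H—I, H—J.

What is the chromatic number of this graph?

B and J are adjacent, so at least 2 colors are needed.
One proper 2-coloring: A=blue, B=blue, C=red, D=blue, E=blue, F=red, G=red, H=blue, I=red, J=red. Every edge joins two different colors.

2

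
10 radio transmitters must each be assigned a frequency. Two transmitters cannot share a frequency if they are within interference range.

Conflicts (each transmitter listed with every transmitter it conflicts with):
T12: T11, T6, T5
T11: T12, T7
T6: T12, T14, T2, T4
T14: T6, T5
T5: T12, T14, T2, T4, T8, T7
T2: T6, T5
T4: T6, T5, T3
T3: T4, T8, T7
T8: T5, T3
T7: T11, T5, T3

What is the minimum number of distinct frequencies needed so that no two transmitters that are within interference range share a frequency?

2

T5 and T8 conflict, so at least 2 frequencies are needed.
2 frequencies suffice: frequency 1 → {T11, T6, T5, T3}; frequency 2 → {T12, T14, T2, T4, T8, T7}. No two conflicting transmitters share a frequency.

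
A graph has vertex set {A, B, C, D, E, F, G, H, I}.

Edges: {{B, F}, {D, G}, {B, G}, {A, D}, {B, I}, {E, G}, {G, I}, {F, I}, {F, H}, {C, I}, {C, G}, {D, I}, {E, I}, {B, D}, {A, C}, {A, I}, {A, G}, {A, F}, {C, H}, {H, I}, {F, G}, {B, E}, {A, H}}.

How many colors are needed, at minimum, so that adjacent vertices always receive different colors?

4

A, C, G, I form a clique, so at least 4 colors are needed.
4 colors suffice: color 1 → {I}; color 2 → {G, H}; color 3 → {A, B}; color 4 → {C, D, E, F}. Each edge has distinct colors on its endpoints.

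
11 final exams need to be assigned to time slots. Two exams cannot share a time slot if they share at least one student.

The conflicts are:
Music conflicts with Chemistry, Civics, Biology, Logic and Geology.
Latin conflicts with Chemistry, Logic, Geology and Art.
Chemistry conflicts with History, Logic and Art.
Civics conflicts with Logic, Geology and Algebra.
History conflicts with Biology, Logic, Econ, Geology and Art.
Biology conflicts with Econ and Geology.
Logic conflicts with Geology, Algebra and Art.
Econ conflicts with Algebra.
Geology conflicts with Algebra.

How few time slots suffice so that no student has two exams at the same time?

Latin, Chemistry, Logic, Art all conflict with each other, so at least 4 time slots are needed.
Using 4 time slots: Music=3, Latin=3, Chemistry=2, Civics=4, History=3, Biology=1, Logic=1, Econ=2, Geology=2, Algebra=3, Art=4. Every pair that conflicts lands in different time slots.

4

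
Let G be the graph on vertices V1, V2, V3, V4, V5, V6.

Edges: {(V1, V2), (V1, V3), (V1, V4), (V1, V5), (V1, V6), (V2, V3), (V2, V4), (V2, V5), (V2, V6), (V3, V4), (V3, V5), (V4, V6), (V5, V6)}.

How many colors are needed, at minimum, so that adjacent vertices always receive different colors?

4

V1, V2, V3, V5 are pairwise adjacent (a clique of size 4), so at least 4 colors are needed.
One proper 4-coloring: V1=red, V2=blue, V3=green, V4=yellow, V5=yellow, V6=green. No two adjacent vertices share a color.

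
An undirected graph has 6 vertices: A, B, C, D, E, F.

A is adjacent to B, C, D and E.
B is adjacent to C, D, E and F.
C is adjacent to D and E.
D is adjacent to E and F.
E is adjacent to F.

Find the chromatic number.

5

A, B, C, D, E are mutually adjacent (a clique of size 5), so at least 5 colors are needed.
5 colors suffice: color 1 → {B}; color 2 → {E}; color 3 → {D}; color 4 → {C, F}; color 5 → {A}. Every edge joins two different colors.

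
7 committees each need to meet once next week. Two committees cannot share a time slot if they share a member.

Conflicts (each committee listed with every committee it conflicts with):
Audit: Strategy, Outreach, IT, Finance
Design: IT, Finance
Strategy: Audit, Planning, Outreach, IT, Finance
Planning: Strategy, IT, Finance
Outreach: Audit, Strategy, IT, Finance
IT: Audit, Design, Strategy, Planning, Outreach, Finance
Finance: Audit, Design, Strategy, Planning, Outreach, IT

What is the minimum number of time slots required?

Audit, Strategy, Outreach, IT, Finance all conflict with each other, so at least 5 time slots are needed.
5 time slots suffice: Audit=5, Design=3, Strategy=3, Planning=4, Outreach=4, IT=1, Finance=2. No two conflicting committees share a time slot.

5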